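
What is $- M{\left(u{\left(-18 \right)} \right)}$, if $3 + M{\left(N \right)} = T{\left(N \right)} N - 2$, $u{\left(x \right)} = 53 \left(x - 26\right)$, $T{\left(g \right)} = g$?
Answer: $-5438219$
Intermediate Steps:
$u{\left(x \right)} = -1378 + 53 x$ ($u{\left(x \right)} = 53 \left(-26 + x\right) = -1378 + 53 x$)
$M{\left(N \right)} = -5 + N^{2}$ ($M{\left(N \right)} = -3 + \left(N N - 2\right) = -3 + \left(N^{2} - 2\right) = -3 + \left(-2 + N^{2}\right) = -5 + N^{2}$)
$- M{\left(u{\left(-18 \right)} \right)} = - (-5 + \left(-1378 + 53 \left(-18\right)\right)^{2}) = - (-5 + \left(-1378 - 954\right)^{2}) = - (-5 + \left(-2332\right)^{2}) = - (-5 + 5438224) = \left(-1\right) 5438219 = -5438219$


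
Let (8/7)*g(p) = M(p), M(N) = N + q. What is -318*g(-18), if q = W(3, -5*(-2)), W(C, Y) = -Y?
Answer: 7791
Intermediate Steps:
q = -10 (q = -(-5)*(-2) = -1*10 = -10)
M(N) = -10 + N (M(N) = N - 10 = -10 + N)
g(p) = -35/4 + 7*p/8 (g(p) = 7*(-10 + p)/8 = -35/4 + 7*p/8)
-318*g(-18) = -318*(-35/4 + (7/8)*(-18)) = -318*(-35/4 - 63/4) = -318*(-49/2) = 7791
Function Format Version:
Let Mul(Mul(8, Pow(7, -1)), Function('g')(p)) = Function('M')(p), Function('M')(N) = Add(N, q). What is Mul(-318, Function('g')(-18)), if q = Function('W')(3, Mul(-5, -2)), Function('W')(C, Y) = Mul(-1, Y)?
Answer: 7791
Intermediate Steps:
q = -10 (q = Mul(-1, Mul(-5, -2)) = Mul(-1, 10) = -10)
Function('M')(N) = Add(-10, N) (Function('M')(N) = Add(N, -10) = Add(-10, N))
Function('g')(p) = Add(Rational(-35, 4), Mul(Rational(7, 8), p)) (Function('g')(p) = Mul(Rational(7, 8), Add(-10, p)) = Add(Rational(-35, 4), Mul(Rational(7, 8), p)))
Mul(-318, Function('g')(-18)) = Mul(-318, Add(Rational(-35, 4), Mul(Rational(7, 8), -18))) = Mul(-318, Add(Rational(-35, 4), Rational(-63, 4))) = Mul(-318, Rational(-49, 2)) = 7791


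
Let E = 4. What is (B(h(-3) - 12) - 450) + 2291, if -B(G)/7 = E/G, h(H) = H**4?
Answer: 127001/69 ≈ 1840.6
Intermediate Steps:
B(G) = -28/G
(B(h(-3) - 12) - 450) + 2291 = (-28/((-3)**4 - 12) - 450) + 2291 = (-28/(81 - 12) - 450) + 2291 = (-28/69 - 450) + 2291 = -31078/69 + 2291 = 127001/69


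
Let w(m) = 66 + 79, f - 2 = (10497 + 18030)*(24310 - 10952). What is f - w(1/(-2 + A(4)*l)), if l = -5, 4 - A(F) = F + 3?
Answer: 381063523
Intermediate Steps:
A(F) = 1 - F (A(F) = 4 - (F + 3) = 4 - (3 + F) = 4 + (-3 - F) = 1 - F)
f = 381063668 (f = 2 + (10497 + 18030)*(24310 - 10952) = 2 + 28527*13358 = 2 + 381063666 = 381063668)
w(m) = 145
f - w(1/(-2 + A(4)*l)) = 381063668 - 1*145 = 381063668 - 145 = 381063523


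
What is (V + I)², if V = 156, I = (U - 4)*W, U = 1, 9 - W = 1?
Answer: 17424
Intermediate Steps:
W = 8 (W = 9 - 1*1 = 9 - 1 = 8)
I = -24 (I = (1 - 4)*8 = -3*8 = -24)
(V + I)² = (156 - 24)² = 132² = 17424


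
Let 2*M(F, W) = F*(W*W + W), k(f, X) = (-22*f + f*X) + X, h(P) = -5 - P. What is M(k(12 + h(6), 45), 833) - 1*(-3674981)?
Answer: 27295529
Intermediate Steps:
k(f, X) = X - 22*f + X*f (k(f, X) = (-22*f + X*f) + X = X - 22*f + X*f)
M(F, W) = F*(W + W²)/2 (M(F, W) = (F*(W*W + W))/2 = (F*(W² + W))/2 = (F*(W + W²))/2 = F*(W + W²)/2)
M(k(12 + h(6), 45), 833) - 1*(-3674981) = (½)*(45 - 22*(12 + (-5 - 1*6)) + 45*(12 + (-5 - 1*6)))*833*(1 + 833) - 1*(-3674981) = (½)*(45 - 22*(12 + (-5 - 6)) + 45*(12 + (-5 - 6)))*833*834 + 3674981 = (½)*(45 - 22*(12 - 11) + 45*(12 - 11))*833*834 + 3674981 = (½)*(45 - 22*1 + 45*1)*833*834 + 3674981 = (½)*(45 - 22 + 45)*833*834 + 3674981 = (½)*68*833*834 + 3674981 = 23620548 + 3674981 = 27295529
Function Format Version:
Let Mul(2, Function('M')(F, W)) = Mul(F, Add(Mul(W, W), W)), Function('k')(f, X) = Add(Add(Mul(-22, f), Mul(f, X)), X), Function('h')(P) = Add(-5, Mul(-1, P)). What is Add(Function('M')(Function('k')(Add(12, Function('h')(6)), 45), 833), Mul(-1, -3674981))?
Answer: 27295529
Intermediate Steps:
Function('k')(f, X) = Add(X, Mul(-22, f), Mul(X, f)) (Function('k')(f, X) = Add(Add(Mul(-22, f), Mul(X, f)), X) = Add(X, Mul(-22, f), Mul(X, f)))
Function('M')(F, W) = Mul(Rational(1, 2), F, Add(W, Pow(W, 2))) (Function('M')(F, W) = Mul(Rational(1, 2), Mul(F, Add(Mul(W, W), W))) = Mul(Rational(1, 2), Mul(F, Add(Pow(W, 2), W))) = Mul(Rational(1, 2), Mul(F, Add(W, Pow(W, 2)))) = Mul(Rational(1, 2), F, Add(W, Pow(W, 2))))
Add(Function('M')(Function('k')(Add(12, Function('h')(6)), 45), 833), Mul(-1, -3674981)) = Add(Mul(Rational(1, 2), Add(45, Mul(-22, Add(12, Add(-5, Mul(-1, 6)))), Mul(45, Add(12, Add(-5, Mul(-1, 6))))), 833, Add(1, 833)), Mul(-1, -3674981)) = Add(Mul(Rational(1, 2), Add(45, Mul(-22, Add(12, Add(-5, -6))), Mul(45, Add(12, Add(-5, -6)))), 833, 834), 3674981) = Add(Mul(Rational(1, 2), Add(45, Mul(-22, Add(12, -11)), Mul(45, Add(12, -11))), 833, 834), 3674981) = Add(Mul(Rational(1, 2), Add(45, Mul(-22, 1), Mul(45, 1)), 833, 834), 3674981) = Add(Mul(Rational(1, 2), Add(45, -22, 45), 833, 834), 3674981) = Add(Mul(Rational(1, 2), 68, 833, 834), 3674981) = Add(23620548, 3674981) = 27295529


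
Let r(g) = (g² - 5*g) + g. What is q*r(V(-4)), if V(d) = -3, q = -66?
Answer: -1386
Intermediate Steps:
r(g) = g² - 4*g
q*r(V(-4)) = -(-198)*(-4 - 3) = -(-198)*(-7) = -66*21 = -1386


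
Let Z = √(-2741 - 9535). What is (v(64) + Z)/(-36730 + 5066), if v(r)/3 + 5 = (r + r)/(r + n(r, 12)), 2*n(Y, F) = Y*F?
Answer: 99/221648 - 3*I*√341/15832 ≈ 0.00044665 - 0.0034992*I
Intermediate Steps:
n(Y, F) = F*Y/2 (n(Y, F) = (Y*F)/2 = (F*Y)/2 = F*Y/2)
v(r) = -99/7 (v(r) = -15 + 3*((r + r)/(r + (½)*12*r)) = -15 + 3*((2*r)/(r + 6*r)) = -15 + 3*((2*r)/((7*r))) = -15 + 3*((2*r)*(1/(7*r))) = -15 + 3*(2/7) = -15 + 6/7 = -99/7)
Z = 6*I*√341 (Z = √(-12276) = 6*I*√341 ≈ 110.8*I)
(v(64) + Z)/(-36730 + 5066) = (-99/7 + 6*I*√341)/(-36730 + 5066) = (-99/7 + 6*I*√341)/(-31664) = (-99/7 + 6*I*√341)*(-1/31664) = 99/221648 - 3*I*√341/15832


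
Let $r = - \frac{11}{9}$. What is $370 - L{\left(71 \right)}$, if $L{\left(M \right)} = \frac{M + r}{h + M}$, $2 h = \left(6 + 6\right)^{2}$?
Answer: $\frac{475562}{1287} \approx 369.51$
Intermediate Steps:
$r = - \frac{11}{9}$ ($r = \left(-11\right) \frac{1}{9} = - \frac{11}{9} \approx -1.2222$)
$h = 72$ ($h = \frac{\left(6 + 6\right)^{2}}{2} = \frac{12^{2}}{2} = \frac{1}{2} \cdot 144 = 72$)
$L{\left(M \right)} = \frac{- \frac{11}{9} + M}{72 + M}$ ($L{\left(M \right)} = \frac{M - \frac{11}{9}}{72 + M} = \frac{- \frac{11}{9} + M}{72 + M}$)
$370 - L{\left(71 \right)} = 370 - \frac{- \frac{11}{9} + 71}{72 + 71} = 370 - \frac{1}{143} \cdot \frac{628}{9} = 370 - \frac{628}{1287} = \frac{475562}{1287}$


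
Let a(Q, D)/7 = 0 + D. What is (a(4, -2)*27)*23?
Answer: -8694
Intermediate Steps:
a(Q, D) = 7*D (a(Q, D) = 7*(0 + D) = 7*D)
(a(4, -2)*27)*23 = ((7*(-2))*27)*23 = -14*27*23 = -378*23 = -8694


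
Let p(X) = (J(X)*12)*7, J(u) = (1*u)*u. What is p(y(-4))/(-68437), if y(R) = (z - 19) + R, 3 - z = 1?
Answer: -37044/68437 ≈ -0.54129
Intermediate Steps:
z = 2 (z = 3 - 1*1 = 3 - 1 = 2)
J(u) = u² (J(u) = u*u = u²)
y(R) = -17 + R (y(R) = (2 - 19) + R = -17 + R)
p(X) = 84*X² (p(X) = (X²*12)*7 = (12*X²)*7 = 84*X²)
p(y(-4))/(-68437) = (84*(-17 - 4)²)/(-68437) = (84*(-21)²)*(-1/68437) = (84*441)*(-1/68437) = 37044*(-1/68437) = -37044/68437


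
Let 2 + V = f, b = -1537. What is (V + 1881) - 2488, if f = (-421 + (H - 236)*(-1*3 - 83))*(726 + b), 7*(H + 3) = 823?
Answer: -56898346/7 ≈ -8.1283e+6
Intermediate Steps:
H = 802/7 (H = -3 + (1/7)*823 = -3 + 823/7 = 802/7 ≈ 114.57)
f = -56894083/7 (f = (-421 + (802/7 - 236)*(-1*3 - 83))*(726 - 1537) = (-421 - 850*(-3 - 83)/7)*(-811) = (-421 - 850/7*(-86))*(-811) = (-421 + 73100/7)*(-811) = (70153/7)*(-811) = -56894083/7 ≈ -8.1277e+6)
V = -56894097/7 (V = -2 - 56894083/7 = -56894097/7 ≈ -8.1277e+6)
(V + 1881) - 2488 = (-56894097/7 + 1881) - 2488 = -56880930/7 - 2488 = -56898346/7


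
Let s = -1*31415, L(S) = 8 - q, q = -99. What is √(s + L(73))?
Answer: 2*I*√7827 ≈ 176.94*I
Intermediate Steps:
L(S) = 107 (L(S) = 8 - 1*(-99) = 8 + 99 = 107)
s = -31415
√(s + L(73)) = √(-31415 + 107) = √(-31308) = 2*I*√7827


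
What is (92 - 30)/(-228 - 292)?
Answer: -31/260 ≈ -0.11923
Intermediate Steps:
(92 - 30)/(-228 - 292) = 62/(-520) = 62*(-1/520) = -31/260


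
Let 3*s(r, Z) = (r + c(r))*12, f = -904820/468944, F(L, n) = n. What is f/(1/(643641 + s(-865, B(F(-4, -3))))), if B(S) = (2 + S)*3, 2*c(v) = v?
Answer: -20631544065/16748 ≈ -1.2319e+6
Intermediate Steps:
c(v) = v/2
f = -32315/16748 (f = -904820*1/468944 = -32315/16748 ≈ -1.9295)
B(S) = 6 + 3*S
s(r, Z) = 6*r (s(r, Z) = ((r + r/2)*12)/3 = ((3*r/2)*12)/3 = (18*r)/3 = 6*r)
f/(1/(643641 + s(-865, B(F(-4, -3))))) = -32315/(16748*(1/(643641 + 6*(-865)))) = -32315/(16748*(1/(643641 - 5190))) = -32315/(16748*(1/638451)) = -32315/(16748*1/638451) = -32315/16748*638451 = -20631544065/16748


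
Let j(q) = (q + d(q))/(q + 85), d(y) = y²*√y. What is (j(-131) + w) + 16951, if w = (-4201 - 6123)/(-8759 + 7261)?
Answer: 584365325/34454 - 17161*I*√131/46 ≈ 16961.0 - 4269.9*I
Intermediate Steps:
d(y) = y^(5/2)
j(q) = (q + q^(5/2))/(85 + q) (j(q) = (q + q^(5/2))/(q + 85) = (q + q^(5/2))/(85 + q))
w = 5162/749 (w = -10324/(-1498) = -10324*(-1/1498) = 5162/749 ≈ 6.8919)
(j(-131) + w) + 16951 = ((-131 + (-131)^(5/2))/(85 - 131) + 5162/749) + 16951 = ((-131 + 17161*I*√131)/(-46) + 5162/749) + 16951 = (-(-131 + 17161*I*√131)/46 + 5162/749) + 16951 = ((131/46 - 17161*I*√131/46) + 5162/749) + 16951 = (335571/34454 - 17161*I*√131/46) + 16951 = 584365325/34454 - 17161*I*√131/46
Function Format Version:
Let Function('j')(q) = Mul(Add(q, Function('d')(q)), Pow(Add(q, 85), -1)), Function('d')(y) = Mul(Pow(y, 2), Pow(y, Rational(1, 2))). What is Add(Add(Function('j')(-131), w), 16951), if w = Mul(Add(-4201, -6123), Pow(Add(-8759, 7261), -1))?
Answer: Add(Rational(584365325, 34454), Mul(Rational(-17161, 46), I, Pow(131, Rational(1, 2)))) ≈ Add(16961., Mul(-4269.9, I))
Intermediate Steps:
Function('d')(y) = Pow(y, Rational(5, 2))
Function('j')(q) = Mul(Pow(Add(85, q), -1), Add(q, Pow(q, Rational(5, 2)))) (Function('j')(q) = Mul(Add(q, Pow(q, Rational(5, 2))), Pow(Add(q, 85), -1)) = Mul(Add(q, Pow(q, Rational(5, 2))), Pow(Add(85, q), -1)) = Mul(Pow(Add(85, q), -1), Add(q, Pow(q, Rational(5, 2)))))
w = Rational(5162, 749) (w = Mul(-10324, Pow(-1498, -1)) = Mul(-10324, Rational(-1, 1498)) = Rational(5162, 749) ≈ 6.8919)
Add(Add(Function('j')(-131), w), 16951) = Add(Add(Mul(Pow(Add(85, -131), -1), Add(-131, Pow(-131, Rational(5, 2)))), Rational(5162, 749)), 16951) = Add(Add(Mul(Pow(-46, -1), Add(-131, Mul(17161, I, Pow(131, Rational(1, 2))))), Rational(5162, 749)), 16951) = Add(Add(Mul(Rational(-1, 46), Add(-131, Mul(17161, I, Pow(131, Rational(1, 2))))), Rational(5162, 749)), 16951) = Add(Add(Add(Rational(131, 46), Mul(Rational(-17161, 46), I, Pow(131, Rational(1, 2)))), Rational(5162, 749)), 16951) = Add(Add(Rational(335571, 34454), Mul(Rational(-17161, 46), I, Pow(131, Rational(1, 2)))), 16951) = Add(Rational(584365325, 34454), Mul(Rational(-17161, 46), I, Pow(131, Rational(1, 2))))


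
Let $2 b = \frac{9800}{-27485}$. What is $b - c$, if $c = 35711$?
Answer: $- \frac{196304347}{5497} \approx -35711.0$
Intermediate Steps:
$b = - \frac{980}{5497}$ ($b = \frac{9800 \frac{1}{-27485}}{2} = \frac{9800 \left(- \frac{1}{27485}\right)}{2} = \frac{1}{2} \left(- \frac{1960}{5497}\right) = - \frac{980}{5497} \approx -0.17828$)
$b - c = - \frac{980}{5497} - 35711 = - \frac{196304347}{5497}$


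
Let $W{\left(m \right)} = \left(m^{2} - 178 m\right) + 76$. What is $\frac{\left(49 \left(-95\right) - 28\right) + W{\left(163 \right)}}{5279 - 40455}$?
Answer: $\frac{1763}{8794} \approx 0.20048$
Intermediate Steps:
$W{\left(m \right)} = 76 + m^{2} - 178 m$
$\frac{\left(49 \left(-95\right) - 28\right) + W{\left(163 \right)}}{5279 - 40455} = \frac{\left(49 \left(-95\right) - 28\right) + \left(76 + 163^{2} - 29014\right)}{5279 - 40455} = \frac{\left(-4655 - 28\right) + \left(76 + 26569 - 29014\right)}{-35176} = \left(-4683 - 2369\right) \left(- \frac{1}{35176}\right) = \left(-7052\right) \left(- \frac{1}{35176}\right) = \frac{1763}{8794}$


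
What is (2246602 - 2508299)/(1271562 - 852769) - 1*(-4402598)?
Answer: 1843776962517/418793 ≈ 4.4026e+6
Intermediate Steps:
(2246602 - 2508299)/(1271562 - 852769) - 1*(-4402598) = -261697/418793 + 4402598 = 1843776962517/418793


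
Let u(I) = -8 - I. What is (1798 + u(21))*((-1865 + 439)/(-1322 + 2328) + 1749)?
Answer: 1555011146/503 ≈ 3.0915e+6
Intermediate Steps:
(1798 + u(21))*((-1865 + 439)/(-1322 + 2328) + 1749) = (1798 + (-8 - 1*21))*((-1865 + 439)/(-1322 + 2328) + 1749) = (1798 + (-8 - 21))*(-1426/1006 + 1749) = (1798 - 29)*(-1426*1/1006 + 1749) = 1769*(-713/503 + 1749) = 1769*(879034/503) = 1555011146/503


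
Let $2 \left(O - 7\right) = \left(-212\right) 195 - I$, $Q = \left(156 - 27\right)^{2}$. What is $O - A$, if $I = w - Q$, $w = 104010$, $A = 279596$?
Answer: $- \frac{687887}{2} \approx -3.4394 \cdot 10^{5}$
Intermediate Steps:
$Q = 16641$ ($Q = 129^{2} = 16641$)
$I = 87369$ ($I = 104010 - 16641 = 87369$)
$O = - \frac{128695}{2}$ ($O = 7 + \frac{\left(-212\right) 195 - 87369}{2} = 7 + \frac{-41340 - 87369}{2} = 7 + \frac{1}{2} \left(-128709\right) = 7 - \frac{128709}{2} = - \frac{128695}{2} \approx -64348.0$)
$O - A = - \frac{128695}{2} - 279596 = - \frac{687887}{2}$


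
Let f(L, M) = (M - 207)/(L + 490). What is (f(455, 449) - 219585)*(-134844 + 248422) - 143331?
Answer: -23568431709769/945 ≈ -2.4940e+10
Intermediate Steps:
f(L, M) = (-207 + M)/(490 + L)
(f(455, 449) - 219585)*(-134844 + 248422) - 143331 = ((-207 + 449)/(490 + 455) - 219585)*(-134844 + 248422) - 143331 = (242/945 - 219585)*113578 - 143331 = -207507583/945*113578 - 143331 = -23568296261974/945 - 143331 = -23568431709769/945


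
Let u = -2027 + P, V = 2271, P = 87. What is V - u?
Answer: 4211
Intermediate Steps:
u = -1940 (u = -2027 + 87 = -1940)
V - u = 2271 - 1*(-1940) = 2271 + 1940 = 4211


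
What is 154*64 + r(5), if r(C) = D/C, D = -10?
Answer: 9854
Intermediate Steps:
r(C) = -10/C
154*64 + r(5) = 154*64 - 10/5 = 9856 - 10*1/5 = 9856 - 2 = 9854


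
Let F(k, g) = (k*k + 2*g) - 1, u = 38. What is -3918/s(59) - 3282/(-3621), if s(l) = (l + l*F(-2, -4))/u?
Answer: 44990293/71213 ≈ 631.77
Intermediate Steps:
F(k, g) = -1 + k² + 2*g (F(k, g) = (k² + 2*g) - 1 = -1 + k² + 2*g)
s(l) = -2*l/19 (s(l) = (l + l*(-1 + (-2)² + 2*(-4)))/38 = (l + l*(-1 + 4 - 8))*(1/38) = (l + l*(-5))*(1/38) = (l - 5*l)*(1/38) = -4*l*(1/38) = -2*l/19)
-3918/s(59) - 3282/(-3621) = -3918/((-2/19*59)) - 3282/(-3621) = -3918/(-118/19) - 3282*(-1/3621) = -3918*(-19/118) + 1094/1207 = 37221/59 + 1094/1207 = 44990293/71213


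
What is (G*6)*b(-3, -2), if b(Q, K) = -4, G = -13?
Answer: 312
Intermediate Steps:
(G*6)*b(-3, -2) = -13*6*(-4) = -78*(-4) = 312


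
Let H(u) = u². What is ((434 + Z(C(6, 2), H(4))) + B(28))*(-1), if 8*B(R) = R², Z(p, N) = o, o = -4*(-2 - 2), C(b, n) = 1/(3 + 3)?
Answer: -548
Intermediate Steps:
C(b, n) = ⅙ (C(b, n) = 1/6 = ⅙)
o = 16 (o = -4*(-4) = 16)
Z(p, N) = 16
B(R) = R²/8
((434 + Z(C(6, 2), H(4))) + B(28))*(-1) = ((434 + 16) + (⅛)*28²)*(-1) = (450 + (⅛)*784)*(-1) = (450 + 98)*(-1) = 548*(-1) = -548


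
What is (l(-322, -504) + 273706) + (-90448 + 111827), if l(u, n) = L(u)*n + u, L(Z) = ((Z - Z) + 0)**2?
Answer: 294763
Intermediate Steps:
L(Z) = 0 (L(Z) = (0 + 0)**2 = 0**2 = 0)
l(u, n) = u (l(u, n) = 0*n + u = 0 + u = u)
(l(-322, -504) + 273706) + (-90448 + 111827) = (-322 + 273706) + (-90448 + 111827) = 273384 + 21379 = 294763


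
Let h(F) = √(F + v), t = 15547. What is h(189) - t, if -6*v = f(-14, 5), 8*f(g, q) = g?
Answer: -15547 + √27258/12 ≈ -15533.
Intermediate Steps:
f(g, q) = g/8
v = 7/24 (v = -(-14)/48 = -⅙*(-7/4) = 7/24 ≈ 0.29167)
h(F) = √(7/24 + F) (h(F) = √(F + 7/24) = √(7/24 + F))
h(189) - t = √(42 + 144*189)/12 - 1*15547 = √(42 + 27216)/12 - 15547 = √27258/12 - 15547 = -15547 + √27258/12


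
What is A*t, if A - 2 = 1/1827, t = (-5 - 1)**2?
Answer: 14620/203 ≈ 72.020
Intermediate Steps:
t = 36 (t = (-6)**2 = 36)
A = 3655/1827 (A = 2 + 1/1827 = 3655/1827 ≈ 2.0005)
A*t = (3655/1827)*36 = 14620/203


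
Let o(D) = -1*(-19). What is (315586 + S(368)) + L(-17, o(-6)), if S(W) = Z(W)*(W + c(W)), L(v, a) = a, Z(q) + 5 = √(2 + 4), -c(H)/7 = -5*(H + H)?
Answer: 184965 + 26128*√6 ≈ 2.4897e+5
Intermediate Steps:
c(H) = 70*H (c(H) = -(-35)*(H + H) = -(-35)*2*H = -(-70)*H = 70*H)
Z(q) = -5 + √6 (Z(q) = -5 + √(2 + 4) = -5 + √6)
o(D) = 19
S(W) = 71*W*(-5 + √6) (S(W) = (-5 + √6)*(W + 70*W) = (-5 + √6)*(71*W) = 71*W*(-5 + √6))
(315586 + S(368)) + L(-17, o(-6)) = (315586 + 71*368*(-5 + √6)) + 19 = (315586 + (-130640 + 26128*√6)) + 19 = (184946 + 26128*√6) + 19 = 184965 + 26128*√6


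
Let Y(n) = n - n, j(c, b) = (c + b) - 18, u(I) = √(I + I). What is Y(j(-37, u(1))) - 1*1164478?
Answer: -1164478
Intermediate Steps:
u(I) = √2*√I (u(I) = √(2*I) = √2*√I)
j(c, b) = -18 + b + c (j(c, b) = (b + c) - 18 = -18 + b + c)
Y(n) = 0
Y(j(-37, u(1))) - 1*1164478 = 0 - 1*1164478 = 0 - 1164478 = -1164478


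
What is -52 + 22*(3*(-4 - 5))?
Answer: -646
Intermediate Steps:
-52 + 22*(3*(-4 - 5)) = -52 + 22*(3*(-9)) = -52 + 22*(-27) = -52 - 594 = -646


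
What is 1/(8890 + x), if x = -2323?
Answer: 1/6567 ≈ 0.00015228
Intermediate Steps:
1/(8890 + x) = 1/(8890 - 2323) = 1/6567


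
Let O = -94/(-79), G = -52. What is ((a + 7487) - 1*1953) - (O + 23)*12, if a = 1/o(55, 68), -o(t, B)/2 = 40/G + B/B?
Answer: 2484497/474 ≈ 5241.6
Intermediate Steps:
O = 94/79 (O = -94*(-1/79) = 94/79 ≈ 1.1899)
o(t, B) = -6/13 (o(t, B) = -2*(40/(-52) + B/B) = -2*(40*(-1/52) + 1) = -2*(-10/13 + 1) = -2*3/13 = -6/13)
a = -13/6 (a = 1/(-6/13) = -13/6 ≈ -2.1667)
((a + 7487) - 1*1953) - (O + 23)*12 = ((-13/6 + 7487) - 1*1953) - (94/79 + 23)*12 = (44909/6 - 1953) - 1911*12/79 = 33191/6 - 1*22932/79 = 33191/6 - 22932/79 = 2484497/474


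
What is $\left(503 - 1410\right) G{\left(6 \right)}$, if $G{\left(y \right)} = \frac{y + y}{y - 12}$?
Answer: $1814$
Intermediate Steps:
$G{\left(y \right)} = \frac{2 y}{-12 + y}$
$\left(503 - 1410\right) G{\left(6 \right)} = \left(503 - 1410\right) 2 \cdot 6 \frac{1}{-12 + 6} = - 907 \cdot 2 \cdot 6 \frac{1}{-6} = - 907 \cdot 2 \cdot 6 \left(- \frac{1}{6}\right) = \left(-907\right) \left(-2\right) = 1814$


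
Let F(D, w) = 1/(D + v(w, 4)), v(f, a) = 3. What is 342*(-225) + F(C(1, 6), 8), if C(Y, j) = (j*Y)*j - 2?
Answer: -2847149/37 ≈ -76950.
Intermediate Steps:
C(Y, j) = -2 + Y*j**2 (C(Y, j) = (Y*j)*j - 2 = Y*j**2 - 2 = -2 + Y*j**2)
F(D, w) = 1/(3 + D) (F(D, w) = 1/(D + 3) = 1/(3 + D))
342*(-225) + F(C(1, 6), 8) = 342*(-225) + 1/(3 + (-2 + 1*6**2)) = -76950 + 1/(3 + (-2 + 1*36)) = -76950 + 1/(3 + (-2 + 36)) = -76950 + 1/(3 + 34) = -76950 + 1/37 = -2847149/37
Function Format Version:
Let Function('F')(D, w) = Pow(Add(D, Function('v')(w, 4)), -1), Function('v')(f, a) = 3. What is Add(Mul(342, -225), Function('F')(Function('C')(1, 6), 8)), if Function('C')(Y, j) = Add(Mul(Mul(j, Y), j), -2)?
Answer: Rational(-2847149, 37) ≈ -76950.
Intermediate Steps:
Function('C')(Y, j) = Add(-2, Mul(Y, Pow(j, 2))) (Function('C')(Y, j) = Add(Mul(Mul(Y, j), j), -2) = Add(Mul(Y, Pow(j, 2)), -2) = Add(-2, Mul(Y, Pow(j, 2))))
Function('F')(D, w) = Pow(Add(3, D), -1) (Function('F')(D, w) = Pow(Add(D, 3), -1) = Pow(Add(3, D), -1))
Add(Mul(342, -225), Function('F')(Function('C')(1, 6), 8)) = Add(Mul(342, -225), Pow(Add(3, Add(-2, Mul(1, Pow(6, 2)))), -1)) = Add(-76950, Pow(Add(3, Add(-2, Mul(1, 36))), -1)) = Add(-76950, Pow(Add(3, Add(-2, 36)), -1)) = Add(-76950, Pow(Add(3, 34), -1)) = Add(-76950, Pow(37, -1)) = Add(-76950, Rational(1, 37)) = Rational(-2847149, 37)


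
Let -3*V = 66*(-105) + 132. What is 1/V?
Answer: 1/2266 ≈ 0.00044131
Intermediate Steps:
V = 2266 (V = -(66*(-105) + 132)/3 = -(-6930 + 132)/3 = -⅓*(-6798) = 2266)
1/V = 1/2266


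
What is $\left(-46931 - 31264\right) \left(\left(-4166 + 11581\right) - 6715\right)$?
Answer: $-54736500$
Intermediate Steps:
$\left(-46931 - 31264\right) \left(\left(-4166 + 11581\right) - 6715\right) = - 78195 \left(7415 - 6715\right) = \left(-78195\right) 700 = -54736500$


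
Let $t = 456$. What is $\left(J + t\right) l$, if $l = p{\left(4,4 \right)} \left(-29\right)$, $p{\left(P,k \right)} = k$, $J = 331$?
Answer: $-91292$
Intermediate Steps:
$l = -116$ ($l = 4 \left(-29\right) = -116$)
$\left(J + t\right) l = \left(331 + 456\right) \left(-116\right) = 787 \left(-116\right) = -91292$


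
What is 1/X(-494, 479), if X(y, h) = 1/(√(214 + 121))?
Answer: √335 ≈ 18.303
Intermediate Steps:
X(y, h) = √335/335 (X(y, h) = 1/(√335) = √335/335)
1/X(-494, 479) = 1/(√335/335) = √335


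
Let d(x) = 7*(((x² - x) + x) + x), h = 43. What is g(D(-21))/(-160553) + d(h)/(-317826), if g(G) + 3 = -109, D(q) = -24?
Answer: -1045383710/25513958889 ≈ -0.040973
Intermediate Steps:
g(G) = -112 (g(G) = -3 - 109 = -112)
d(x) = 7*x + 7*x² (d(x) = 7*(x² + x) = 7*(x + x²) = 7*x + 7*x²)
g(D(-21))/(-160553) + d(h)/(-317826) = -112/(-160553) + (7*43*(1 + 43))/(-317826) = -112*(-1/160553) + (7*43*44)*(-1/317826) = 112/160553 + 13244*(-1/317826) = 112/160553 - 6622/158913 = -1045383710/25513958889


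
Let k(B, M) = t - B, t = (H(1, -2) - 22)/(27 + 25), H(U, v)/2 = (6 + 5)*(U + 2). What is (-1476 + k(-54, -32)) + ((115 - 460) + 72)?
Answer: -22024/13 ≈ -1694.2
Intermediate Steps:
H(U, v) = 44 + 22*U (H(U, v) = 2*((6 + 5)*(U + 2)) = 2*(11*(2 + U)) = 2*(22 + 11*U) = 44 + 22*U)
t = 11/13 (t = ((44 + 22*1) - 22)/(27 + 25) = ((44 + 22) - 22)/52 = (66 - 22)*(1/52) = 44*(1/52) = 11/13 ≈ 0.84615)
k(B, M) = 11/13 - B
(-1476 + k(-54, -32)) + ((115 - 460) + 72) = (-1476 + (11/13 - 1*(-54))) + ((115 - 460) + 72) = (-1476 + (11/13 + 54)) + (-345 + 72) = (-1476 + 713/13) - 273 = -18475/13 - 273 = -22024/13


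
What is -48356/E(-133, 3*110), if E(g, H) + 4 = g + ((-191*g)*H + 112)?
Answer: -48356/8382965 ≈ -0.0057684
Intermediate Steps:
E(g, H) = 108 + g - 191*H*g (E(g, H) = -4 + (g + ((-191*g)*H + 112)) = -4 + (g + (-191*H*g + 112)) = -4 + (g + (112 - 191*H*g)) = -4 + (112 + g - 191*H*g) = 108 + g - 191*H*g)
-48356/E(-133, 3*110) = -48356/(108 - 133 - 191*3*110*(-133)) = -48356/(108 - 133 - 191*330*(-133)) = -48356/(108 - 133 + 8382990) = -48356/8382965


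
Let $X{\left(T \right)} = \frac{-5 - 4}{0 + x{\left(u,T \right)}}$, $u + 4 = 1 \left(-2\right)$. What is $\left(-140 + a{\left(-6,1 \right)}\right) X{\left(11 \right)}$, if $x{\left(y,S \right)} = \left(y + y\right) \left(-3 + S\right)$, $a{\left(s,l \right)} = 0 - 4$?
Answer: $- \frac{27}{2} \approx -13.5$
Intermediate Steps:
$u = -6$ ($u = -4 + 1 \left(-2\right) = -4 - 2 = -6$)
$a{\left(s,l \right)} = -4$
$x{\left(y,S \right)} = 2 y \left(-3 + S\right)$
$X{\left(T \right)} = - \frac{9}{36 - 12 T}$ ($X{\left(T \right)} = \frac{-5 - 4}{0 + 2 \left(-6\right) \left(-3 + T\right)} = - \frac{9}{0 - \left(-36 + 12 T\right)} = - \frac{9}{36 - 12 T}$)
$\left(-140 + a{\left(-6,1 \right)}\right) X{\left(11 \right)} = \left(-140 - 4\right) \frac{3}{4 \left(-3 + 11\right)} = - 144 \frac{3}{4 \cdot 8} = - 144 \cdot \frac{3}{4} \cdot \frac{1}{8} = \left(-144\right) \frac{3}{32} = - \frac{27}{2}$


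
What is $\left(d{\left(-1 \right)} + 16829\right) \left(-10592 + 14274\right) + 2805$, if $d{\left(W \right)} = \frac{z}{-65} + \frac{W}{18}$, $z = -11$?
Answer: $\frac{36251046908}{585} \approx 6.1968 \cdot 10^{7}$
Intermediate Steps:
$d{\left(W \right)} = \frac{11}{65} + \frac{W}{18}$ ($d{\left(W \right)} = - \frac{11}{-65} + \frac{W}{18} = \left(-11\right) \left(- \frac{1}{65}\right) + W \frac{1}{18} = \frac{11}{65} + \frac{W}{18}$)
$\left(d{\left(-1 \right)} + 16829\right) \left(-10592 + 14274\right) + 2805 = \left(\left(\frac{11}{65} + \frac{1}{18} \left(-1\right)\right) + 16829\right) \left(-10592 + 14274\right) + 2805 = \left(\left(\frac{11}{65} - \frac{1}{18}\right) + 16829\right) 3682 + 2805 = \left(\frac{133}{1170} + 16829\right) 3682 + 2805 = \frac{19690063}{1170} \cdot 3682 + 2805 = \frac{36249405983}{585} + 2805 = \frac{36251046908}{585}$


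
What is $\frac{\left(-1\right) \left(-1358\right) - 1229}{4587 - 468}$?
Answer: $\frac{43}{1373} \approx 0.031318$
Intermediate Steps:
$\frac{\left(-1\right) \left(-1358\right) - 1229}{4587 - 468} = \frac{1358 - 1229}{4119} = 129 \cdot \frac{1}{4119} = \frac{43}{1373}$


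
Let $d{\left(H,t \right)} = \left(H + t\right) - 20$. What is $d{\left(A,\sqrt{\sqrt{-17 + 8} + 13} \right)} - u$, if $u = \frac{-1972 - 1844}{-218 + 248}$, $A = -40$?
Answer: $\frac{336}{5} + \sqrt{13 + 3 i} \approx 70.829 + 0.41332 i$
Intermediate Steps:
$d{\left(H,t \right)} = -20 + H + t$
$u = - \frac{636}{5}$ ($u = - \frac{3816}{30} = \left(-3816\right) \frac{1}{30} = - \frac{636}{5} \approx -127.2$)
$d{\left(A,\sqrt{\sqrt{-17 + 8} + 13} \right)} - u = \left(-20 - 40 + \sqrt{\sqrt{-17 + 8} + 13}\right) - - \frac{636}{5} = \left(-20 - 40 + \sqrt{\sqrt{-9} + 13}\right) + \frac{636}{5} = \left(-20 - 40 + \sqrt{3 i + 13}\right) + \frac{636}{5} = \left(-20 - 40 + \sqrt{13 + 3 i}\right) + \frac{636}{5} = \left(-60 + \sqrt{13 + 3 i}\right) + \frac{636}{5} = \frac{336}{5} + \sqrt{13 + 3 i}$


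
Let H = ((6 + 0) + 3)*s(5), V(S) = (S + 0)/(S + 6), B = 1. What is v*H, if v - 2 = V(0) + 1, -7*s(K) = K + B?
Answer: -162/7 ≈ -23.143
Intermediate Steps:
s(K) = -⅐ - K/7 (s(K) = -(K + 1)/7 = -(1 + K)/7 = -⅐ - K/7)
V(S) = S/(6 + S)
H = -54/7 (H = ((6 + 0) + 3)*(-⅐ - ⅐*5) = (6 + 3)*(-⅐ - 5/7) = 9*(-6/7) = -54/7 ≈ -7.7143)
v = 3 (v = 2 + (0/(6 + 0) + 1) = 2 + (0/6 + 1) = 2 + (0*(⅙) + 1) = 2 + (0 + 1) = 2 + 1 = 3)
v*H = 3*(-54/7) = -162/7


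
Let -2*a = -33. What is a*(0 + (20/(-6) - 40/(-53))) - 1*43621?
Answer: -2314168/53 ≈ -43664.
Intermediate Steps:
a = 33/2 (a = -½*(-33) = 33/2 ≈ 16.500)
a*(0 + (20/(-6) - 40/(-53))) - 1*43621 = 33*(0 + (20/(-6) - 40/(-53)))/2 - 1*43621 = 33*(0 + (20*(-⅙) - 40*(-1/53)))/2 - 43621 = 33*(0 + (-10/3 + 40/53))/2 - 43621 = 33*(0 - 410/159)/2 - 43621 = (33/2)*(-410/159) - 43621 = -2255/53 - 43621 = -2314168/53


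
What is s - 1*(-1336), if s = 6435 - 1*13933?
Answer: -6162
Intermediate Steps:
s = -7498 (s = 6435 - 13933 = -7498)
s - 1*(-1336) = -7498 - 1*(-1336) = -7498 + 1336 = -6162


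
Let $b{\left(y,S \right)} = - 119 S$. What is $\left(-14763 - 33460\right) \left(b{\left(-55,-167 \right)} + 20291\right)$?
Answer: $-1936828572$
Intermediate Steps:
$\left(-14763 - 33460\right) \left(b{\left(-55,-167 \right)} + 20291\right) = \left(-14763 - 33460\right) \left(\left(-119\right) \left(-167\right) + 20291\right) = - 48223 \left(19873 + 20291\right) = \left(-48223\right) 40164 = -1936828572$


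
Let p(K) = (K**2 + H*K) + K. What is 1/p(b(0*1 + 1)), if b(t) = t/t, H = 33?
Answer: 1/35 ≈ 0.028571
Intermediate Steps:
b(t) = 1
p(K) = K**2 + 34*K (p(K) = (K**2 + 33*K) + K = K**2 + 34*K)
1/p(b(0*1 + 1)) = 1/(1*(34 + 1)) = 1/(1*35) = 1/35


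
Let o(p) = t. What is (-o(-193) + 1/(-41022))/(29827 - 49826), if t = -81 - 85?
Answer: -6809651/820398978 ≈ -0.0083004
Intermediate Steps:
t = -166
o(p) = -166
(-o(-193) + 1/(-41022))/(29827 - 49826) = (-1*(-166) + 1/(-41022))/(29827 - 49826) = (166 - 1/41022)/(-19999) = (6809651/41022)*(-1/19999) = -6809651/820398978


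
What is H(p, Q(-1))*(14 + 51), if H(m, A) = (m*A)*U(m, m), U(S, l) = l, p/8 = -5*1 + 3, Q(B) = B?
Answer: -16640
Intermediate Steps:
p = -16 (p = 8*(-5*1 + 3) = 8*(-5 + 3) = 8*(-2) = -16)
H(m, A) = A*m**2 (H(m, A) = (m*A)*m = (A*m)*m = A*m**2)
H(p, Q(-1))*(14 + 51) = (-1*(-16)**2)*(14 + 51) = -1*256*65 = -256*65 = -16640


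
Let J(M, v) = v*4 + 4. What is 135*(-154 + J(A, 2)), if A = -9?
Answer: -19170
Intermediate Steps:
J(M, v) = 4 + 4*v (J(M, v) = 4*v + 4 = 4 + 4*v)
135*(-154 + J(A, 2)) = 135*(-154 + (4 + 4*2)) = 135*(-154 + (4 + 8)) = 135*(-154 + 12) = 135*(-142) = -19170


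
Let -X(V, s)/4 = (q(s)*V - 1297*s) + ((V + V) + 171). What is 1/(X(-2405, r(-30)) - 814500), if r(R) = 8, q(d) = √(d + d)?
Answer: -1/715960 ≈ -1.3967e-6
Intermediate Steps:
q(d) = √2*√d (q(d) = √(2*d) = √2*√d)
X(V, s) = -684 - 8*V + 5188*s - 4*V*√2*√s (X(V, s) = -4*(((√2*√s)*V - 1297*s) + ((V + V) + 171)) = -4*((V*√2*√s - 1297*s) + (2*V + 171)) = -4*((-1297*s + V*√2*√s) + (171 + 2*V)) = -4*(171 - 1297*s + 2*V + V*√2*√s) = -684 - 8*V + 5188*s - 4*V*√2*√s)
1/(X(-2405, r(-30)) - 814500) = 1/((-684 - 8*(-2405) + 5188*8 - 4*(-2405)*√2*√8) - 814500) = 1/((-684 + 19240 + 41504 - 4*(-2405)*√2*2*√2) - 814500) = 1/((-684 + 19240 + 41504 + 38480) - 814500) = 1/(98540 - 814500) = 1/(-715960) = -1/715960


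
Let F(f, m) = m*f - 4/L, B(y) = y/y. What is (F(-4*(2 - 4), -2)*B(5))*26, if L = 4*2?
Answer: -429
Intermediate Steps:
L = 8
B(y) = 1
F(f, m) = -½ + f*m (F(f, m) = m*f - 4/8 = f*m - 4*⅛ = f*m - ½ = -½ + f*m)
(F(-4*(2 - 4), -2)*B(5))*26 = ((-½ - 4*(2 - 4)*(-2))*1)*26 = ((-½ - 4*(-2)*(-2))*1)*26 = ((-½ + 8*(-2))*1)*26 = ((-½ - 16)*1)*26 = -33/2*1*26 = -33/2*26 = -429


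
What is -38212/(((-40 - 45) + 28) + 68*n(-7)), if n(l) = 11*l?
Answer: 38212/5293 ≈ 7.2193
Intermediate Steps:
-38212/(((-40 - 45) + 28) + 68*n(-7)) = -38212/(((-40 - 45) + 28) + 68*(11*(-7))) = -38212/((-85 + 28) + 68*(-77)) = -38212/(-57 - 5236) = -38212/(-5293) = -38212*(-1/5293) = 38212/5293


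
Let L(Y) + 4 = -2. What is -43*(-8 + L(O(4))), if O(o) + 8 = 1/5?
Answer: 602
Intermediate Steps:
O(o) = -39/5 (O(o) = -8 + 1/5 = -8 + ⅕ = -39/5)
L(Y) = -6 (L(Y) = -4 - 2 = -6)
-43*(-8 + L(O(4))) = -43*(-8 - 6) = -43*(-14) = 602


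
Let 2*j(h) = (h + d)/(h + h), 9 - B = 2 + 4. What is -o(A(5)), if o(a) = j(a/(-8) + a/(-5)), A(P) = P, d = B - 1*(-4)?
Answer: 43/52 ≈ 0.82692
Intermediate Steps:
B = 3 (B = 9 - (2 + 4) = 9 - 1*6 = 9 - 6 = 3)
d = 7 (d = 3 - 1*(-4) = 3 + 4 = 7)
j(h) = (7 + h)/(4*h) (j(h) = ((h + 7)/(h + h))/2 = ((7 + h)/((2*h)))/2 = ((7 + h)*(1/(2*h)))/2 = ((7 + h)/(2*h))/2 = (7 + h)/(4*h))
o(a) = -10*(7 - 13*a/40)/(13*a) (o(a) = (7 + (a/(-8) + a/(-5)))/(4*(a/(-8) + a/(-5))) = (7 + (a*(-1/8) + a*(-1/5)))/(4*(a*(-1/8) + a*(-1/5))) = (7 + (-a/8 - a/5))/(4*(-a/8 - a/5)) = (7 - 13*a/40)/(4*((-13*a/40))) = (-40/(13*a))*(7 - 13*a/40)/4 = -10*(7 - 13*a/40)/(13*a))
-o(A(5)) = -(-280 + 13*5)/(52*5) = -(-280 + 65)/(52*5) = -(-215)/(52*5) = -1*(-43/52) = 43/52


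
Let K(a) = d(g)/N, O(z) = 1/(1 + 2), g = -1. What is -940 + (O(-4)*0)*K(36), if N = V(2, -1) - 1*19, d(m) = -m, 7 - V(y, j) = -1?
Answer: -940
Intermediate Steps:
V(y, j) = 8 (V(y, j) = 7 - 1*(-1) = 7 + 1 = 8)
O(z) = ⅓ (O(z) = 1/3 = ⅓)
N = -11 (N = 8 - 1*19 = 8 - 19 = -11)
K(a) = -1/11 (K(a) = -1*(-1)/(-11) = 1*(-1/11) = -1/11)
-940 + (O(-4)*0)*K(36) = -940 + ((⅓)*0)*(-1/11) = -940 + 0*(-1/11) = -940 + 0 = -940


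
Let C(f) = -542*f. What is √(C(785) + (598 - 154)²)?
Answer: I*√228334 ≈ 477.84*I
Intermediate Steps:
√(C(785) + (598 - 154)²) = √(-542*785 + (598 - 154)²) = √(-425470 + 444²) = √(-425470 + 197136) = √(-228334) = I*√228334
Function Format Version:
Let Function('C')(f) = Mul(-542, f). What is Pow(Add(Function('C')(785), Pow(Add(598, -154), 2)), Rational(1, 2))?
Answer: Mul(I, Pow(228334, Rational(1, 2))) ≈ Mul(477.84, I)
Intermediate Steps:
Pow(Add(Function('C')(785), Pow(Add(598, -154), 2)), Rational(1, 2)) = Pow(Add(Mul(-542, 785), Pow(Add(598, -154), 2)), Rational(1, 2)) = Pow(Add(-425470, Pow(444, 2)), Rational(1, 2)) = Pow(Add(-425470, 197136), Rational(1, 2)) = Pow(-228334, Rational(1, 2)) = Mul(I, Pow(228334, Rational(1, 2)))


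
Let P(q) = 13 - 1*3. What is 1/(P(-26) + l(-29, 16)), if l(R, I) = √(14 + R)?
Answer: 2/23 - I*√15/115 ≈ 0.086957 - 0.033678*I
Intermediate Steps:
P(q) = 10 (P(q) = 13 - 3 = 10)
1/(P(-26) + l(-29, 16)) = 1/(10 + √(14 - 29)) = 1/(10 + √(-15)) = 1/(10 + I*√15)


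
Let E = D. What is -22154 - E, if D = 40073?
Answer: -62227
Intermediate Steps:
E = 40073
-22154 - E = -22154 - 1*40073 = -22154 - 40073 = -62227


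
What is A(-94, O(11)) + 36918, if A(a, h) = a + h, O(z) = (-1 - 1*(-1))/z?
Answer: 36824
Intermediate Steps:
O(z) = 0 (O(z) = (-1 + 1)/z = 0/z = 0)
A(-94, O(11)) + 36918 = (-94 + 0) + 36918 = -94 + 36918 = 36824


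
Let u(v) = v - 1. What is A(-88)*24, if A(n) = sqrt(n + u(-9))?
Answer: 168*I*sqrt(2) ≈ 237.59*I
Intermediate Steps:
u(v) = -1 + v
A(n) = sqrt(-10 + n) (A(n) = sqrt(n + (-1 - 9)) = sqrt(n - 10) = sqrt(-10 + n))
A(-88)*24 = sqrt(-10 - 88)*24 = sqrt(-98)*24 = (7*I*sqrt(2))*24 = 168*I*sqrt(2)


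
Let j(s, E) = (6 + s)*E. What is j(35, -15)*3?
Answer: -1845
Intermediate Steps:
j(s, E) = E*(6 + s)
j(35, -15)*3 = -15*(6 + 35)*3 = -15*41*3 = -615*3 = -1845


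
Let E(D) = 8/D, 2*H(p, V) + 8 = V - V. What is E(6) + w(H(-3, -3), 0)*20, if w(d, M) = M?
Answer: 4/3 ≈ 1.3333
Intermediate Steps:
H(p, V) = -4 (H(p, V) = -4 + (V - V)/2 = -4 + (1/2)*0 = -4 + 0 = -4)
E(6) + w(H(-3, -3), 0)*20 = 8/6 + 0*20 = 8*(1/6) + 0 = 4/3 + 0 = 4/3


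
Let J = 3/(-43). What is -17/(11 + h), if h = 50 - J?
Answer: -731/2626 ≈ -0.27837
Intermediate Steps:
J = -3/43 (J = 3*(-1/43) = -3/43 ≈ -0.069767)
h = 2153/43 (h = 50 - 1*(-3/43) = 50 + 3/43 = 2153/43 ≈ 50.070)
-17/(11 + h) = -17/(11 + 2153/43) = -17/2626/43 = -17*43/2626 = -731/2626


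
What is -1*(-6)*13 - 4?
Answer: 74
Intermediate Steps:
-1*(-6)*13 - 4 = 6*13 - 4 = 78 - 4 = 74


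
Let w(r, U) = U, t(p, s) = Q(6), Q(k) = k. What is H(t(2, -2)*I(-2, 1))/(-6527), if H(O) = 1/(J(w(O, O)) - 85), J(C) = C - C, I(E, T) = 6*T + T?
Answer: 1/554795 ≈ 1.8025e-6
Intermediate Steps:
t(p, s) = 6
I(E, T) = 7*T
J(C) = 0
H(O) = -1/85 (H(O) = 1/(0 - 85) = 1/(-85) = -1/85)
H(t(2, -2)*I(-2, 1))/(-6527) = -1/85/(-6527) = -1/85*(-1/6527) = 1/554795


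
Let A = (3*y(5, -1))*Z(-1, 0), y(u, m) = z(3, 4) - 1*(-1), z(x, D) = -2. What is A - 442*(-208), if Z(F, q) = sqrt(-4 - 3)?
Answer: 91936 - 3*I*sqrt(7) ≈ 91936.0 - 7.9373*I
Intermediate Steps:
Z(F, q) = I*sqrt(7) (Z(F, q) = sqrt(-7) = I*sqrt(7))
y(u, m) = -1 (y(u, m) = -2 - 1*(-1) = -2 + 1 = -1)
A = -3*I*sqrt(7) (A = (3*(-1))*(I*sqrt(7)) = -3*I*sqrt(7) ≈ -7.9373*I)
A - 442*(-208) = -3*I*sqrt(7) - 442*(-208) = -3*I*sqrt(7) + 91936 = 91936 - 3*I*sqrt(7)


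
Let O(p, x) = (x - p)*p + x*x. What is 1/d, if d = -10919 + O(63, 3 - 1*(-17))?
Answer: -1/13228 ≈ -7.5597e-5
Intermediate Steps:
O(p, x) = x**2 + p*(x - p) (O(p, x) = p*(x - p) + x**2 = x**2 + p*(x - p))
d = -13228 (d = -10919 + ((3 - 1*(-17))**2 - 1*63**2 + 63*(3 - 1*(-17))) = -10919 + ((3 + 17)**2 - 1*3969 + 63*(3 + 17)) = -10919 + (20**2 - 3969 + 63*20) = -10919 + (400 - 3969 + 1260) = -10919 - 2309 = -13228)
1/d = 1/(-13228) = -1/13228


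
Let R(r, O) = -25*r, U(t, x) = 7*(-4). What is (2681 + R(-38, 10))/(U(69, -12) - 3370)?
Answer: -3631/3398 ≈ -1.0686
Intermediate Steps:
U(t, x) = -28
(2681 + R(-38, 10))/(U(69, -12) - 3370) = (2681 - 25*(-38))/(-28 - 3370) = (2681 + 950)/(-3398) = 3631*(-1/3398) = -3631/3398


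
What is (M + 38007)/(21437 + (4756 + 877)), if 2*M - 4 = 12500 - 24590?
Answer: 15982/13535 ≈ 1.1808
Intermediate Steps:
M = -6043 (M = 2 + (12500 - 24590)/2 = 2 + (½)*(-12090) = 2 - 6045 = -6043)
(M + 38007)/(21437 + (4756 + 877)) = (-6043 + 38007)/(21437 + (4756 + 877)) = 31964/(21437 + 5633) = 31964/27070 = 31964*(1/27070) = 15982/13535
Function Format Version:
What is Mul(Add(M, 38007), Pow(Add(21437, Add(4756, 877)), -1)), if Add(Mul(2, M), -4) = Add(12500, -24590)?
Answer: Rational(15982, 13535) ≈ 1.1808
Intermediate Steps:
M = -6043 (M = Add(2, Mul(Rational(1, 2), Add(12500, -24590))) = Add(2, Mul(Rational(1, 2), -12090)) = Add(2, -6045) = -6043)
Mul(Add(M, 38007), Pow(Add(21437, Add(4756, 877)), -1)) = Mul(Add(-6043, 38007), Pow(Add(21437, Add(4756, 877)), -1)) = Mul(31964, Pow(Add(21437, 5633), -1)) = Mul(31964, Pow(27070, -1)) = Mul(31964, Rational(1, 27070)) = Rational(15982, 13535)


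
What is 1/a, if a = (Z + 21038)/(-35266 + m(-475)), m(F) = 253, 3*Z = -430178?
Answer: 105039/367064 ≈ 0.28616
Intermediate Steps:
Z = -430178/3 (Z = (⅓)*(-430178) = -430178/3 ≈ -1.4339e+5)
a = 367064/105039 (a = (-430178/3 + 21038)/(-35266 + 253) = -367064/3/(-35013) = -367064/3*(-1/35013) = 367064/105039 ≈ 3.4945)
1/a = 1/(367064/105039) = 105039/367064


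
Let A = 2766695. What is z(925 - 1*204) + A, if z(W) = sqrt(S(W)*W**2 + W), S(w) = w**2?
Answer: 2766695 + 19*sqrt(748572482) ≈ 3.2865e+6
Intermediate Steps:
z(W) = sqrt(W + W**4) (z(W) = sqrt(W**2*W**2 + W) = sqrt(W**4 + W) = sqrt(W + W**4))
z(925 - 1*204) + A = sqrt((925 - 1*204) + (925 - 1*204)**4) + 2766695 = sqrt((925 - 204) + (925 - 204)**4) + 2766695 = sqrt(721 + 721**4) + 2766695 = sqrt(721 + 270234665281) + 2766695 = sqrt(270234666002) + 2766695 = 19*sqrt(748572482) + 2766695 = 2766695 + 19*sqrt(748572482)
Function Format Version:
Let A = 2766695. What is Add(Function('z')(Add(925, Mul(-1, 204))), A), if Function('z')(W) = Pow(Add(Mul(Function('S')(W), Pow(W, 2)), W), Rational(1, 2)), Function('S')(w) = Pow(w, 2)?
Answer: Add(2766695, Mul(19, Pow(748572482, Rational(1, 2)))) ≈ 3.2865e+6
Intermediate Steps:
Function('z')(W) = Pow(Add(W, Pow(W, 4)), Rational(1, 2)) (Function('z')(W) = Pow(Add(Mul(Pow(W, 2), Pow(W, 2)), W), Rational(1, 2)) = Pow(Add(Pow(W, 4), W), Rational(1, 2)) = Pow(Add(W, Pow(W, 4)), Rational(1, 2)))
Add(Function('z')(Add(925, Mul(-1, 204))), A) = Add(Pow(Add(Add(925, Mul(-1, 204)), Pow(Add(925, Mul(-1, 204)), 4)), Rational(1, 2)), 2766695) = Add(Pow(Add(Add(925, -204), Pow(Add(925, -204), 4)), Rational(1, 2)), 2766695) = Add(Pow(Add(721, Pow(721, 4)), Rational(1, 2)), 2766695) = Add(Pow(Add(721, 270234665281), Rational(1, 2)), 2766695) = Add(Pow(270234666002, Rational(1, 2)), 2766695) = Add(Mul(19, Pow(748572482, Rational(1, 2))), 2766695) = Add(2766695, Mul(19, Pow(748572482, Rational(1, 2))))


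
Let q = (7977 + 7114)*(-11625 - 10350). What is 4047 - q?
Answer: 331628772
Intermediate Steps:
q = -331624725 (q = 15091*(-21975) = -331624725)
4047 - q = 4047 - 1*(-331624725) = 4047 + 331624725 = 331628772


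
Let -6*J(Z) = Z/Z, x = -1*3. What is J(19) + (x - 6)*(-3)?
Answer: 161/6 ≈ 26.833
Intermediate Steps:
x = -3
J(Z) = -⅙ (J(Z) = -Z/(6*Z) = -⅙*1 = -⅙)
J(19) + (x - 6)*(-3) = -⅙ + (-3 - 6)*(-3) = -⅙ - 9*(-3) = -⅙ + 27 = 161/6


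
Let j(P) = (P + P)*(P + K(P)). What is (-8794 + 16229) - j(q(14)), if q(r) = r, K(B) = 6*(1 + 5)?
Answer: 6035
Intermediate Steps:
K(B) = 36 (K(B) = 6*6 = 36)
j(P) = 2*P*(36 + P) (j(P) = (P + P)*(P + 36) = (2*P)*(36 + P) = 2*P*(36 + P))
(-8794 + 16229) - j(q(14)) = (-8794 + 16229) - 2*14*(36 + 14) = 7435 - 2*14*50 = 7435 - 1*1400 = 7435 - 1400 = 6035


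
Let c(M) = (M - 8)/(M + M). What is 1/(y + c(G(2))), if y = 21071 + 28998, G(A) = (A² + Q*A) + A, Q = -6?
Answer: 6/300421 ≈ 1.9972e-5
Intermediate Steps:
G(A) = A² - 5*A (G(A) = (A² - 6*A) + A = A² - 5*A)
c(M) = (-8 + M)/(2*M) (c(M) = (-8 + M)/((2*M)) = (-8 + M)*(1/(2*M)) = (-8 + M)/(2*M))
y = 50069
1/(y + c(G(2))) = 1/(50069 + (-8 + 2*(-5 + 2))/(2*((2*(-5 + 2))))) = 1/(50069 + (-8 + 2*(-3))/(2*((2*(-3))))) = 1/(50069 + (½)*(-8 - 6)/(-6)) = 1/(50069 + (½)*(-⅙)*(-14)) = 1/(50069 + 7/6) = 1/(300421/6) = 6/300421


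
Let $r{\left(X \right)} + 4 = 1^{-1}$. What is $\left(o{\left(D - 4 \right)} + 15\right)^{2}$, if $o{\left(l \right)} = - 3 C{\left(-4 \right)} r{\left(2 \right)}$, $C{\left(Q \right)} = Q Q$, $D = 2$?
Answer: $25281$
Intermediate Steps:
$r{\left(X \right)} = -3$ ($r{\left(X \right)} = -4 + 1^{-1} = -4 + 1 = -3$)
$C{\left(Q \right)} = Q^{2}$
$o{\left(l \right)} = 144$ ($o{\left(l \right)} = - 3 \left(-4\right)^{2} \left(-3\right) = \left(-3\right) 16 \left(-3\right) = \left(-48\right) \left(-3\right) = 144$)
$\left(o{\left(D - 4 \right)} + 15\right)^{2} = \left(144 + 15\right)^{2} = 159^{2} = 25281$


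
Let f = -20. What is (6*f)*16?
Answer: -1920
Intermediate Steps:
(6*f)*16 = (6*(-20))*16 = -120*16 = -1920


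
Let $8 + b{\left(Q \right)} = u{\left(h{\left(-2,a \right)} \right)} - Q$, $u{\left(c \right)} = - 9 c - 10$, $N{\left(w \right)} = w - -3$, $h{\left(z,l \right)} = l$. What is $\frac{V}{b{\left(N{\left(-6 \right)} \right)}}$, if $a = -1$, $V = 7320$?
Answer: $-1220$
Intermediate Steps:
$N{\left(w \right)} = 3 + w$ ($N{\left(w \right)} = w + 3 = 3 + w$)
$u{\left(c \right)} = -10 - 9 c$
$b{\left(Q \right)} = -9 - Q$ ($b{\left(Q \right)} = -8 - \left(1 + Q\right) = -9 - Q$)
$\frac{V}{b{\left(N{\left(-6 \right)} \right)}} = \frac{7320}{-9 - \left(3 - 6\right)} = \frac{7320}{-9 - -3} = \frac{7320}{-9 + 3} = \frac{7320}{-6} = 7320 \left(- \frac{1}{6}\right) = -1220$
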